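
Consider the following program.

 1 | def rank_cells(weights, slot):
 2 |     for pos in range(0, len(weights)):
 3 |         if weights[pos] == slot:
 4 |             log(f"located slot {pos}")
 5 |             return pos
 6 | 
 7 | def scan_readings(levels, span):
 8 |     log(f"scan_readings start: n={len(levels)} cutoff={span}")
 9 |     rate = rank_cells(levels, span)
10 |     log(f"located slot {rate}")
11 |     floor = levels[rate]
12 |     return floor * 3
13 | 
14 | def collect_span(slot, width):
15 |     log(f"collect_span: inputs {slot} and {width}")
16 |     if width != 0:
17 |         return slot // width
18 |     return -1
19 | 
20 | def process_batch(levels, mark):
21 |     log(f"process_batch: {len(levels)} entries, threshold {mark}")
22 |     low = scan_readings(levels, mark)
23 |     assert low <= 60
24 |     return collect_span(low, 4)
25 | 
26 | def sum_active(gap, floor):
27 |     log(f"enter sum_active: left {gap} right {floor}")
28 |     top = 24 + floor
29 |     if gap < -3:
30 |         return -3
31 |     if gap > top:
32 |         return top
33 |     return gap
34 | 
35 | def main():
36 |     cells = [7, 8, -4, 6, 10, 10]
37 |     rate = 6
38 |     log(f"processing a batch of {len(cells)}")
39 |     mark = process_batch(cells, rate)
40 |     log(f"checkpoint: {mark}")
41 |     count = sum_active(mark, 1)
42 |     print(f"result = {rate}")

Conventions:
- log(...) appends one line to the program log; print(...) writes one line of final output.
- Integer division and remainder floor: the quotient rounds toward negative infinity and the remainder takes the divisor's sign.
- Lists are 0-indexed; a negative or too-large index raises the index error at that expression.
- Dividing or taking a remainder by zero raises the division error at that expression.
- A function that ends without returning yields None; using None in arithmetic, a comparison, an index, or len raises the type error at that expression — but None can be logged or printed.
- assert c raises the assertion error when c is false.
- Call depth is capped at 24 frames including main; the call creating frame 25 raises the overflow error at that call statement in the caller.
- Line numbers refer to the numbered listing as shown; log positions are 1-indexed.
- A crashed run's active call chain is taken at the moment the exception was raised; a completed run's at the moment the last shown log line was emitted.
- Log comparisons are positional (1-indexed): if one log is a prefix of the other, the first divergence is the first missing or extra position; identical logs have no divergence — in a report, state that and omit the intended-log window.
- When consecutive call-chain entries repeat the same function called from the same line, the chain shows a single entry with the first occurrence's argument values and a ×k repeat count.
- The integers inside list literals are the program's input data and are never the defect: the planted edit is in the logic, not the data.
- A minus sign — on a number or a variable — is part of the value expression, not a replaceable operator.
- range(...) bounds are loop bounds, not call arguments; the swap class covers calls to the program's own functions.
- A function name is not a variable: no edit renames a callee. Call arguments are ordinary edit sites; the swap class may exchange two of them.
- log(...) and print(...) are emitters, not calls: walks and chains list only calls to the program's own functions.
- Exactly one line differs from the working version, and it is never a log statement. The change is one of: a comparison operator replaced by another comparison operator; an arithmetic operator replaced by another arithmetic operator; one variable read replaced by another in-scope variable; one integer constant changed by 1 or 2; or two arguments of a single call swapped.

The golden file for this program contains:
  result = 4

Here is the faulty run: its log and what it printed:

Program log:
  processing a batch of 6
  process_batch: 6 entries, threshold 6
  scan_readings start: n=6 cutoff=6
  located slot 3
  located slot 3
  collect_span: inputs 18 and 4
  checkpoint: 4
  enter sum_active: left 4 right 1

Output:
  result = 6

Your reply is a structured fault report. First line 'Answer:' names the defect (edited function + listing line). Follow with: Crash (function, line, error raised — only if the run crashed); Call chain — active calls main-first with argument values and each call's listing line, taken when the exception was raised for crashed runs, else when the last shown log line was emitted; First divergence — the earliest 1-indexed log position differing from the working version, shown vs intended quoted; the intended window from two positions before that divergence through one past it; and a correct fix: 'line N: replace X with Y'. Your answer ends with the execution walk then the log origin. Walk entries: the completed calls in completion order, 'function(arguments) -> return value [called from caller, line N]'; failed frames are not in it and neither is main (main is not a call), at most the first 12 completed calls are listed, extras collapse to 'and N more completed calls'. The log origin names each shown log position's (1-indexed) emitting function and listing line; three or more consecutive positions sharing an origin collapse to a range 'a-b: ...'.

Answer: the defect is in main at line 42.
Core observation: Nothing in the log betrays the bug — only the output does.
Call chain: main -> sum_active(4, 1) (called at line 41).
First divergence: none (the log streams are identical).
Execution walk:
  rank_cells([7, 8, -4, 6, 10, 10], 6) -> 3  [called from scan_readings, line 9]
  scan_readings([7, 8, -4, 6, 10, 10], 6) -> 18  [called from process_batch, line 22]
  collect_span(18, 4) -> 4  [called from process_batch, line 24]
  process_batch([7, 8, -4, 6, 10, 10], 6) -> 4  [called from main, line 39]
  sum_active(4, 1) -> 4  [called from main, line 41]
Log origin:
  1 — main, line 38
  2 — process_batch, line 21
  3 — scan_readings, line 8
  4 — rank_cells, line 4
  5 — scan_readings, line 10
  6 — collect_span, line 15
  7 — main, line 40
  8 — sum_active, line 27
A correct fix: line 42: replace `rate` with `count`.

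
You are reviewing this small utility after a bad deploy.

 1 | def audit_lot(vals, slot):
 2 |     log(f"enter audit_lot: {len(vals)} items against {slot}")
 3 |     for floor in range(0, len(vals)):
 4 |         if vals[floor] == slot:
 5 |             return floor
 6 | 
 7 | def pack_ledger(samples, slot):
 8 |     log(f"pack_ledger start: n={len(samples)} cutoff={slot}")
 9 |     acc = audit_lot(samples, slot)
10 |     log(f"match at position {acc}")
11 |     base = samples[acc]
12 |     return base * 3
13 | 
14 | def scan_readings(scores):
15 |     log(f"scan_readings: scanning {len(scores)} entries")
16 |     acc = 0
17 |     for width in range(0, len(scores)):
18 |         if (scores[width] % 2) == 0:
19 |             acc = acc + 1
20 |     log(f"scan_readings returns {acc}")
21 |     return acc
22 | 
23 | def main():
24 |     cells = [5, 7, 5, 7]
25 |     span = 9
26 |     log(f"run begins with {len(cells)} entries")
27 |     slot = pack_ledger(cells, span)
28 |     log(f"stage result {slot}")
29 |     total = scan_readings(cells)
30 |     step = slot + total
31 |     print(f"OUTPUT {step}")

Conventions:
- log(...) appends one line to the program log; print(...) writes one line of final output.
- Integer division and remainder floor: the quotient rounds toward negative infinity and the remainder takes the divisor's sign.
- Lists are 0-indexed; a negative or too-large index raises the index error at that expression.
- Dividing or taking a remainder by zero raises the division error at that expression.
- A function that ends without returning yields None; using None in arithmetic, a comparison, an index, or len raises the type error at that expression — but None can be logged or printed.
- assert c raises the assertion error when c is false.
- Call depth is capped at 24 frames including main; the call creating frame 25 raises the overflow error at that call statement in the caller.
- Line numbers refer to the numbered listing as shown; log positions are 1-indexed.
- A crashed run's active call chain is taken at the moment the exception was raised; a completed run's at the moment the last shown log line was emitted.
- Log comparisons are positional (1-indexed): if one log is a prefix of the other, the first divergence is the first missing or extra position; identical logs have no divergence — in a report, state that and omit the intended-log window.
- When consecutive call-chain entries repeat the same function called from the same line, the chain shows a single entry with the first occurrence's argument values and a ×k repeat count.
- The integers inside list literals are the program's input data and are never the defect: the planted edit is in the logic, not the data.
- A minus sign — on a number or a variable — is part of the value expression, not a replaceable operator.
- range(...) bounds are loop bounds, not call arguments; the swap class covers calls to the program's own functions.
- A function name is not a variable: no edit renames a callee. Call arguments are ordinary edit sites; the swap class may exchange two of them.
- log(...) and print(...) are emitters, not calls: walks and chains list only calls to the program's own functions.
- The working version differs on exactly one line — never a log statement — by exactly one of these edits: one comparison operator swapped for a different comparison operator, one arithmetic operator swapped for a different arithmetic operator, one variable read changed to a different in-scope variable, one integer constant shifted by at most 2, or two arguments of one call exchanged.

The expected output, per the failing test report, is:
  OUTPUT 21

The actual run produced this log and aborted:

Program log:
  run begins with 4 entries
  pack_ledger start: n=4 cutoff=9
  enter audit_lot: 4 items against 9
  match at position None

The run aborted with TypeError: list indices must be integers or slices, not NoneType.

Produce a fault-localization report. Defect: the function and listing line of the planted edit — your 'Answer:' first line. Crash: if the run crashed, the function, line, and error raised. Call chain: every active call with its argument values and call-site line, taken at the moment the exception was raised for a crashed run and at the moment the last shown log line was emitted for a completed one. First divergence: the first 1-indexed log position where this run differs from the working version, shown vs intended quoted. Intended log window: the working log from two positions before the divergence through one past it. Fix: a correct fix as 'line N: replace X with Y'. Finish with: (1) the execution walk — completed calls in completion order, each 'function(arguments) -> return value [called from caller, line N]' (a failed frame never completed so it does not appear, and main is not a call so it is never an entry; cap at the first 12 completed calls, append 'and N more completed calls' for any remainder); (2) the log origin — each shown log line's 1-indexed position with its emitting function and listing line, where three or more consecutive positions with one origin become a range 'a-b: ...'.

Answer: the defect is in main at line 25.
The tell: Log line 2 is where behavior first shows: 'pack_ledger start: n=4 cutoff=9' appears instead of 'pack_ledger start: n=4 cutoff=7'.
Crash: pack_ledger, line 11, TypeError.
Call chain: main -> pack_ledger([5, 7, 5, 7], 9) (called at line 27).
First divergence: position 2 — shown 'pack_ledger start: n=4 cutoff=9', intended 'pack_ledger start: n=4 cutoff=7'.
Intended log window:
  1: run begins with 4 entries
  2: pack_ledger start: n=4 cutoff=7
  3: enter audit_lot: 4 items against 7
Execution walk:
  audit_lot([5, 7, 5, 7], 9) -> None  [called from pack_ledger, line 9]
Log line origins:
  1: logged in main at line 26
  2: logged in pack_ledger at line 8
  3: logged in audit_lot at line 2
  4: logged in pack_ledger at line 10
A correct fix: line 25: replace `9` with `7`.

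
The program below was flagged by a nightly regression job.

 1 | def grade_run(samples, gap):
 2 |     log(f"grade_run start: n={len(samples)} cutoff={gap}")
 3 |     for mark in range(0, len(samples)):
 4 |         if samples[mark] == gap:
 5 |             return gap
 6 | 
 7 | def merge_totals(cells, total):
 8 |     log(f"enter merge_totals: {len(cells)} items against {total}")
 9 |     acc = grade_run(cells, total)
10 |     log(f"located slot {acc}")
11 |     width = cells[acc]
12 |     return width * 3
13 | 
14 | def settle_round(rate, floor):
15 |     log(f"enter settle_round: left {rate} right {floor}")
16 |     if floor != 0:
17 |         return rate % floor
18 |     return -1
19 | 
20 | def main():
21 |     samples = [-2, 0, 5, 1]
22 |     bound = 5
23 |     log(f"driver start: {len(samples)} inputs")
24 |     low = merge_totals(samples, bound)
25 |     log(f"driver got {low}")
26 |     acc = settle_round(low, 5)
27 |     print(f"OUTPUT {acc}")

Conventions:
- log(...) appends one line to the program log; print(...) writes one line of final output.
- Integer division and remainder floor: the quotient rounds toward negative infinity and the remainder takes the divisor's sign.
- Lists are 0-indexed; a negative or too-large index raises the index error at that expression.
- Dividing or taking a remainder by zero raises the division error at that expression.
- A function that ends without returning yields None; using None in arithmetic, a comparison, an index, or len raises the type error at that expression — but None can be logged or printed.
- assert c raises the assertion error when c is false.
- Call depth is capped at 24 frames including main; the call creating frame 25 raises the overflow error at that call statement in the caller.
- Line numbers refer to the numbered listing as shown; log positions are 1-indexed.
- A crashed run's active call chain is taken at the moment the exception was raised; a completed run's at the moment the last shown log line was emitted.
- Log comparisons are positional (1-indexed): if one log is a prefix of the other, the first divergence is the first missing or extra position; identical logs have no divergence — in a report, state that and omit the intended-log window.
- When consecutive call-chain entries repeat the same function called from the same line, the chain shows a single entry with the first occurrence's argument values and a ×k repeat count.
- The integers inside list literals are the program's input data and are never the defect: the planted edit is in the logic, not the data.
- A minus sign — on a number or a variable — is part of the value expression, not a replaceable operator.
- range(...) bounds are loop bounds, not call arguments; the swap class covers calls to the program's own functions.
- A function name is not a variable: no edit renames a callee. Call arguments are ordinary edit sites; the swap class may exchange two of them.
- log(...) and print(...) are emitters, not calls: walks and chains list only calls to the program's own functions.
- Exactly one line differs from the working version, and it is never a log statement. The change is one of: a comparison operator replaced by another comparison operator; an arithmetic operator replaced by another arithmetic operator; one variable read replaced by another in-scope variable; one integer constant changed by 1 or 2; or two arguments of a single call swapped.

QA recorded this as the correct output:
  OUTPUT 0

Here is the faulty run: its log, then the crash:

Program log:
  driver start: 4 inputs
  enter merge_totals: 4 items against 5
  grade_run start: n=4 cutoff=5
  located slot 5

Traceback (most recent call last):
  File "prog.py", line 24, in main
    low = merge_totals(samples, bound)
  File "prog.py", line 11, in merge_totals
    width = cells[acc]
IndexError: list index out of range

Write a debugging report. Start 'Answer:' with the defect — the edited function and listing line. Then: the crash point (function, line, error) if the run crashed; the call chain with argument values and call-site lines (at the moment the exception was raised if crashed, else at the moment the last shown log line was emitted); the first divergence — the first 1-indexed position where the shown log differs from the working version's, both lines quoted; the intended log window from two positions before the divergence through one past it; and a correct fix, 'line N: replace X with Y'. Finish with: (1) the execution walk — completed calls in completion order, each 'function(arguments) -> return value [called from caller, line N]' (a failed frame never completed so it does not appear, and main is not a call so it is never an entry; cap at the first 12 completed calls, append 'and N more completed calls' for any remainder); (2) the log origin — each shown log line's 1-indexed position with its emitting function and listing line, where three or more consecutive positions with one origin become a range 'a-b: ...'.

Answer: the defect is in grade_run at line 5.
Core observation: The log first diverges at position 4: the faulty run prints 'located slot 5' where the working version prints 'located slot 2'.
Crash: merge_totals, line 11, IndexError.
Call chain: main -> merge_totals([-2, 0, 5, 1], 5) (called at line 24).
First divergence: position 4; shown 'located slot 5' vs intended 'located slot 2'.
Intended log window:
  2: enter merge_totals: 4 items against 5
  3: grade_run start: n=4 cutoff=5
  4: located slot 2
  5: driver got 15
Execution walk:
  grade_run([-2, 0, 5, 1], 5) -> 5  [called from merge_totals, line 9]
Log origin:
  1: logged in main at line 23
  2: logged in merge_totals at line 8
  3: logged in grade_run at line 2
  4: logged in merge_totals at line 10
A correct fix: line 5: replace `gap` with `mark`.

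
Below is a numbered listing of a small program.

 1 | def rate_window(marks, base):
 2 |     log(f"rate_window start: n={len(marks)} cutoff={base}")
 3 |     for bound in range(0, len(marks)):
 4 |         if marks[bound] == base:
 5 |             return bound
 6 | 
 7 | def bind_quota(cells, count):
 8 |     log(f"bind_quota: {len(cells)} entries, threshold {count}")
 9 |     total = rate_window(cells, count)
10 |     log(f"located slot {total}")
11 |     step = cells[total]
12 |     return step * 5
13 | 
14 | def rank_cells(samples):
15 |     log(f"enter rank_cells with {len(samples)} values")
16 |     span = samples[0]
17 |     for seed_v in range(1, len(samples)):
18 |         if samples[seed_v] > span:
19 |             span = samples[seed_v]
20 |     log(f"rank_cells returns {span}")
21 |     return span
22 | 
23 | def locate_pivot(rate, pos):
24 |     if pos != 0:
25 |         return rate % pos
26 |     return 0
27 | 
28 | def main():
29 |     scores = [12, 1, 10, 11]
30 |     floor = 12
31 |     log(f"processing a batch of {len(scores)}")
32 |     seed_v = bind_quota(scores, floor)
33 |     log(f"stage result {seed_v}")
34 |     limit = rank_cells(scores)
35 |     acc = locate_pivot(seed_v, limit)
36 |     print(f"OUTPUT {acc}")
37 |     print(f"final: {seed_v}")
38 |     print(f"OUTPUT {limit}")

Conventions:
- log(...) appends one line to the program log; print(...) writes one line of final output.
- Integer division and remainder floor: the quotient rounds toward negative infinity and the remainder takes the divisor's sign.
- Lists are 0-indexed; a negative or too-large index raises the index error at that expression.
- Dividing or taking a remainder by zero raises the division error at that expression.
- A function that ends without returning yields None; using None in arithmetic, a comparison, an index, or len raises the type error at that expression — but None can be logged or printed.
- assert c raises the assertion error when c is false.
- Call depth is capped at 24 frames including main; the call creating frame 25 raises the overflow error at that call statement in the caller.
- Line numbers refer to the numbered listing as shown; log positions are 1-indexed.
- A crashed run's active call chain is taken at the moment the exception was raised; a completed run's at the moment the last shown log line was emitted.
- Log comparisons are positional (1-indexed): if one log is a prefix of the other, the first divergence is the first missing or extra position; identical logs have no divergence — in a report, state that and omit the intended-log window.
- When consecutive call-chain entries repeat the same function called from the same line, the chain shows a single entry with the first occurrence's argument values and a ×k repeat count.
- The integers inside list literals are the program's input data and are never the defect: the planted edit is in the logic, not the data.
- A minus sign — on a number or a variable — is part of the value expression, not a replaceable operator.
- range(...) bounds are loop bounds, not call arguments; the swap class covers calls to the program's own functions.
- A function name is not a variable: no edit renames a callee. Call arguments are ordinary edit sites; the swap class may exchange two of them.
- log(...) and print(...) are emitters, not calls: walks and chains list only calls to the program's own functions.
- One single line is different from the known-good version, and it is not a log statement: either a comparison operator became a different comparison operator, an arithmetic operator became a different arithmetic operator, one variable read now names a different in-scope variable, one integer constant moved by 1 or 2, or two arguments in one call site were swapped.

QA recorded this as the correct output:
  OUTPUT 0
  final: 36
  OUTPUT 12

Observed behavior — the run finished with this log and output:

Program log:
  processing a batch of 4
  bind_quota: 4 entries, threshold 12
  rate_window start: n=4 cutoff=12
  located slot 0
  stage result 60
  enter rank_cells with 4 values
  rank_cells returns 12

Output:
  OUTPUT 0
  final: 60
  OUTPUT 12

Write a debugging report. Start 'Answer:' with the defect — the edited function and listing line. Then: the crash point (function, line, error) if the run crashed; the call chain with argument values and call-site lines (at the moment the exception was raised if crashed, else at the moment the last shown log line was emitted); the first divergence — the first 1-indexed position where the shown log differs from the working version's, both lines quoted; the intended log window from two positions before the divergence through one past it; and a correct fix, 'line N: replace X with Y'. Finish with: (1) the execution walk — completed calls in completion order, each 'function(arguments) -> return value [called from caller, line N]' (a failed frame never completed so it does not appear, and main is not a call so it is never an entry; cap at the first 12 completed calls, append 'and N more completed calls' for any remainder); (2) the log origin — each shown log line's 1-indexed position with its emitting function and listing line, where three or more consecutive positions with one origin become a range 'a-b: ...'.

Answer: the defect is in bind_quota at line 12.
The tell: Everything matches until log position 5, which reads 'stage result 60' in place of 'stage result 36'.
Call chain: main -> rank_cells([12, 1, 10, 11]) (called at line 34).
First divergence: at position 5 the run shows 'stage result 60' where the working version logs 'stage result 36'.
Intended log window:
  3: rate_window start: n=4 cutoff=12
  4: located slot 0
  5: stage result 36
  6: enter rank_cells with 4 values
Execution walk:
  rate_window([12, 1, 10, 11], 12) -> 0  [called from bind_quota, line 9]
  bind_quota([12, 1, 10, 11], 12) -> 60  [called from main, line 32]
  rank_cells([12, 1, 10, 11]) -> 12  [called from main, line 34]
  locate_pivot(60, 12) -> 0  [called from main, line 35]
Log line origins:
  1: emitted by main (line 31)
  2: emitted by bind_quota (line 8)
  3: emitted by rate_window (line 2)
  4: emitted by bind_quota (line 10)
  5: emitted by main (line 33)
  6: emitted by rank_cells (line 15)
  7: emitted by rank_cells (line 20)
A correct fix: line 12: replace `5` with `3`.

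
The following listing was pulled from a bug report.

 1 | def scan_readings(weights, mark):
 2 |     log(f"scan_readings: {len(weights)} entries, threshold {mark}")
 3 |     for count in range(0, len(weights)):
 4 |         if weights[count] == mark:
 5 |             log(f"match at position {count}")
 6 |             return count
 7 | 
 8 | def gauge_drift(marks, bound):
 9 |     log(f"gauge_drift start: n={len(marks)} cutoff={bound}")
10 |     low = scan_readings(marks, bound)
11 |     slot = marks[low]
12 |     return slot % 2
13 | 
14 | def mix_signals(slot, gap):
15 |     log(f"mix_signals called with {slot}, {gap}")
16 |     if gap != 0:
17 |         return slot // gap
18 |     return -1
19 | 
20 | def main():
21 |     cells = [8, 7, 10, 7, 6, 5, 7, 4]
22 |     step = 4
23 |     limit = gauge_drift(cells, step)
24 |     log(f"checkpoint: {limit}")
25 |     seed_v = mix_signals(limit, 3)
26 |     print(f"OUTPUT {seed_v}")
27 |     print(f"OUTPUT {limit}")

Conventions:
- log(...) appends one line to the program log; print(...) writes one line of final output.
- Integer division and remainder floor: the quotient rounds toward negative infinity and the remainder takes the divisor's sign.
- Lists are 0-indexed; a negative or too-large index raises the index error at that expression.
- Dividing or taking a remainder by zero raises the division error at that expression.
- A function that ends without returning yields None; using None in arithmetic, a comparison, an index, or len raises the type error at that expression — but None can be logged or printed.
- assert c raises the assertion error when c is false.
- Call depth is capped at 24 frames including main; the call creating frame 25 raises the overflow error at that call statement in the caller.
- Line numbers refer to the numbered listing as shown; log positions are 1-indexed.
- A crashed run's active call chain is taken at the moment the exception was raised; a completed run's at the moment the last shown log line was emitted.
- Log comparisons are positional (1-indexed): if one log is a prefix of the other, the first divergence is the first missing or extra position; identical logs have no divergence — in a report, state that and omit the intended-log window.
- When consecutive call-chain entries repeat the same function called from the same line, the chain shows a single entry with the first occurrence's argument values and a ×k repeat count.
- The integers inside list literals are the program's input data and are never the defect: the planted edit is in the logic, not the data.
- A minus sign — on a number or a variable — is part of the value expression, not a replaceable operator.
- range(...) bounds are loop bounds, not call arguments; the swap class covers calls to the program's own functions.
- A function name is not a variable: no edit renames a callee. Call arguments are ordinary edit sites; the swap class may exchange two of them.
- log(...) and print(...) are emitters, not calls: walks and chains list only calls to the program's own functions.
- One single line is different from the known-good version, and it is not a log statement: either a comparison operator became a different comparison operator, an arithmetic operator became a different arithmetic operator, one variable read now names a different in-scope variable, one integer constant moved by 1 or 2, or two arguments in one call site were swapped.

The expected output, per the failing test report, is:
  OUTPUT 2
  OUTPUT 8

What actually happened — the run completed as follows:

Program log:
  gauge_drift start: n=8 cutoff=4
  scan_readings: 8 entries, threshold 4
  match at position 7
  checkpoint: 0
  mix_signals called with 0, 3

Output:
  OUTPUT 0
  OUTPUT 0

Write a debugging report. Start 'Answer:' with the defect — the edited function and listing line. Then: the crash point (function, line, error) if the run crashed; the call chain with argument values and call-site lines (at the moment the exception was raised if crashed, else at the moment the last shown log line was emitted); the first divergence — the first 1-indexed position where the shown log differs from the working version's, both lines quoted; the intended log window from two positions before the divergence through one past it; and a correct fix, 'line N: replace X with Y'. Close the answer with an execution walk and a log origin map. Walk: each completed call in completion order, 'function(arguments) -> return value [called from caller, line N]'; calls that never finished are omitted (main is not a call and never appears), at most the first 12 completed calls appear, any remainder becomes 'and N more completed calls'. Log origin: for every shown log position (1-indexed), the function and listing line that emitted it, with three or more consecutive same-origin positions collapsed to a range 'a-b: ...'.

Answer: the defect is in gauge_drift at line 12.
The tell: Position 4 is the first bad log line: 'checkpoint: 0' should read 'checkpoint: 8'.
Call chain: main -> mix_signals(0, 3) (called at line 25).
First divergence: position 4 — shown 'checkpoint: 0', intended 'checkpoint: 8'.
Intended log window:
  2: scan_readings: 8 entries, threshold 4
  3: match at position 7
  4: checkpoint: 8
  5: mix_signals called with 8, 3
Execution walk:
  scan_readings([8, 7, 10, 7, 6, 5, 7, 4], 4) -> 7  [called from gauge_drift, line 10]
  gauge_drift([8, 7, 10, 7, 6, 5, 7, 4], 4) -> 0  [called from main, line 23]
  mix_signals(0, 3) -> 0  [called from main, line 25]
Log origin:
  1: from gauge_drift, line 9
  2: from scan_readings, line 2
  3: from scan_readings, line 5
  4: from main, line 24
  5: from mix_signals, line 15
A correct fix: line 12: replace `%` with `*`.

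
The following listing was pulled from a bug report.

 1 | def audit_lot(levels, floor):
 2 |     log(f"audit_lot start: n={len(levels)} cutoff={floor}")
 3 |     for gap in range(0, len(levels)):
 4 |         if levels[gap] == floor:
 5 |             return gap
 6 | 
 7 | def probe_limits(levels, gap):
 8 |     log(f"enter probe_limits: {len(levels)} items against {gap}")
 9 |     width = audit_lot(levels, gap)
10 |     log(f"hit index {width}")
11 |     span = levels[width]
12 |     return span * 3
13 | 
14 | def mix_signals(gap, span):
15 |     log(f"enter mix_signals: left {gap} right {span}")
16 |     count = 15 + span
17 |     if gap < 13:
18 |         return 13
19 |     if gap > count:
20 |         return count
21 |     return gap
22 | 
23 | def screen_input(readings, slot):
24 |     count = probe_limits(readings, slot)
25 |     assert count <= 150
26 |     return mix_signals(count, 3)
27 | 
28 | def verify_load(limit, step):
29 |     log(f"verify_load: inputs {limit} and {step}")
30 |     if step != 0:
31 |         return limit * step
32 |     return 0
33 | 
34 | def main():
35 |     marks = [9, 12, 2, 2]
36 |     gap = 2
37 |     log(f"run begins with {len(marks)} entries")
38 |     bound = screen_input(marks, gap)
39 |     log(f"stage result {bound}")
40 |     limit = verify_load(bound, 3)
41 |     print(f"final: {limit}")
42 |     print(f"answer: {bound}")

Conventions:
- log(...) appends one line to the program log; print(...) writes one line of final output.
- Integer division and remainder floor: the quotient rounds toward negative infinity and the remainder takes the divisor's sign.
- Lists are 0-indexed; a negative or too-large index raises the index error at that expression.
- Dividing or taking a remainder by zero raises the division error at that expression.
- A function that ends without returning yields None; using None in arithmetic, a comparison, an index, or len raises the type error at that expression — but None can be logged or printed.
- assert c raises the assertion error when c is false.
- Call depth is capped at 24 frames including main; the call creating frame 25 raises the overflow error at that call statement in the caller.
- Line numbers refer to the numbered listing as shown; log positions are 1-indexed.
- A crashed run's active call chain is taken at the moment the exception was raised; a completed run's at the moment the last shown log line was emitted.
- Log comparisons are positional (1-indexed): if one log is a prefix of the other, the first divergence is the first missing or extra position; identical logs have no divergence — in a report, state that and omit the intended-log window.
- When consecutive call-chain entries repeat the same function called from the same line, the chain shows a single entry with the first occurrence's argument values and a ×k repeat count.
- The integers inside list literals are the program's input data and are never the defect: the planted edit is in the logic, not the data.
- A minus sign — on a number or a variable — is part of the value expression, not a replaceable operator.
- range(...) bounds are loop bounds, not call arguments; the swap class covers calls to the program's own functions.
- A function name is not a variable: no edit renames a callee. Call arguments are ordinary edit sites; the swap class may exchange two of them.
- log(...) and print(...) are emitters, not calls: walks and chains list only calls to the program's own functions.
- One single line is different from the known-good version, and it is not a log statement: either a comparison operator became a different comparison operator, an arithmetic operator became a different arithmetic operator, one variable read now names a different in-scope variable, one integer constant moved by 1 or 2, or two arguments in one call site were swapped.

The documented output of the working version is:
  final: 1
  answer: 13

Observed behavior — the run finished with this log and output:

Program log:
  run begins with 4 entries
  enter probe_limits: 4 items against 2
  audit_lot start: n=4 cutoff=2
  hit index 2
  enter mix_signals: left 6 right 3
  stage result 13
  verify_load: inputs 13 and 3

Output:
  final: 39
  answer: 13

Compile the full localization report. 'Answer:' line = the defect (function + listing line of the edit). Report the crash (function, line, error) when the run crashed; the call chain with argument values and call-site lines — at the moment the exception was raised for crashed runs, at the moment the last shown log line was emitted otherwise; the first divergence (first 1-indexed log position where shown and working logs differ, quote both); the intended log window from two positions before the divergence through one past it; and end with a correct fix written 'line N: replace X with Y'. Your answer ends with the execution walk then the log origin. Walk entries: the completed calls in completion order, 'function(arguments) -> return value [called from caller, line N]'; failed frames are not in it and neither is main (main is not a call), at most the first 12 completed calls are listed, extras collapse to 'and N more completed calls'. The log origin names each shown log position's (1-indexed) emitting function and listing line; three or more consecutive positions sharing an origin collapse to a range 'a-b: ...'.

Answer: the defect is in verify_load at line 31.
Core observation: Log streams are identical — the defect surfaces only in the printed output.
Call chain: main -> verify_load(13, 3) (called at line 40).
First divergence: none — the logs agree in full.
Execution walk:
  audit_lot([9, 12, 2, 2], 2) -> 2  [called from probe_limits, line 9]
  probe_limits([9, 12, 2, 2], 2) -> 6  [called from screen_input, line 24]
  mix_signals(6, 3) -> 13  [called from screen_input, line 26]
  screen_input([9, 12, 2, 2], 2) -> 13  [called from main, line 38]
  verify_load(13, 3) -> 39  [called from main, line 40]
Log origins:
  1: logged in main at line 37
  2: logged in probe_limits at line 8
  3: logged in audit_lot at line 2
  4: logged in probe_limits at line 10
  5: logged in mix_signals at line 15
  6: logged in main at line 39
  7: logged in verify_load at line 29
A correct fix: line 31: replace `*` with `%`.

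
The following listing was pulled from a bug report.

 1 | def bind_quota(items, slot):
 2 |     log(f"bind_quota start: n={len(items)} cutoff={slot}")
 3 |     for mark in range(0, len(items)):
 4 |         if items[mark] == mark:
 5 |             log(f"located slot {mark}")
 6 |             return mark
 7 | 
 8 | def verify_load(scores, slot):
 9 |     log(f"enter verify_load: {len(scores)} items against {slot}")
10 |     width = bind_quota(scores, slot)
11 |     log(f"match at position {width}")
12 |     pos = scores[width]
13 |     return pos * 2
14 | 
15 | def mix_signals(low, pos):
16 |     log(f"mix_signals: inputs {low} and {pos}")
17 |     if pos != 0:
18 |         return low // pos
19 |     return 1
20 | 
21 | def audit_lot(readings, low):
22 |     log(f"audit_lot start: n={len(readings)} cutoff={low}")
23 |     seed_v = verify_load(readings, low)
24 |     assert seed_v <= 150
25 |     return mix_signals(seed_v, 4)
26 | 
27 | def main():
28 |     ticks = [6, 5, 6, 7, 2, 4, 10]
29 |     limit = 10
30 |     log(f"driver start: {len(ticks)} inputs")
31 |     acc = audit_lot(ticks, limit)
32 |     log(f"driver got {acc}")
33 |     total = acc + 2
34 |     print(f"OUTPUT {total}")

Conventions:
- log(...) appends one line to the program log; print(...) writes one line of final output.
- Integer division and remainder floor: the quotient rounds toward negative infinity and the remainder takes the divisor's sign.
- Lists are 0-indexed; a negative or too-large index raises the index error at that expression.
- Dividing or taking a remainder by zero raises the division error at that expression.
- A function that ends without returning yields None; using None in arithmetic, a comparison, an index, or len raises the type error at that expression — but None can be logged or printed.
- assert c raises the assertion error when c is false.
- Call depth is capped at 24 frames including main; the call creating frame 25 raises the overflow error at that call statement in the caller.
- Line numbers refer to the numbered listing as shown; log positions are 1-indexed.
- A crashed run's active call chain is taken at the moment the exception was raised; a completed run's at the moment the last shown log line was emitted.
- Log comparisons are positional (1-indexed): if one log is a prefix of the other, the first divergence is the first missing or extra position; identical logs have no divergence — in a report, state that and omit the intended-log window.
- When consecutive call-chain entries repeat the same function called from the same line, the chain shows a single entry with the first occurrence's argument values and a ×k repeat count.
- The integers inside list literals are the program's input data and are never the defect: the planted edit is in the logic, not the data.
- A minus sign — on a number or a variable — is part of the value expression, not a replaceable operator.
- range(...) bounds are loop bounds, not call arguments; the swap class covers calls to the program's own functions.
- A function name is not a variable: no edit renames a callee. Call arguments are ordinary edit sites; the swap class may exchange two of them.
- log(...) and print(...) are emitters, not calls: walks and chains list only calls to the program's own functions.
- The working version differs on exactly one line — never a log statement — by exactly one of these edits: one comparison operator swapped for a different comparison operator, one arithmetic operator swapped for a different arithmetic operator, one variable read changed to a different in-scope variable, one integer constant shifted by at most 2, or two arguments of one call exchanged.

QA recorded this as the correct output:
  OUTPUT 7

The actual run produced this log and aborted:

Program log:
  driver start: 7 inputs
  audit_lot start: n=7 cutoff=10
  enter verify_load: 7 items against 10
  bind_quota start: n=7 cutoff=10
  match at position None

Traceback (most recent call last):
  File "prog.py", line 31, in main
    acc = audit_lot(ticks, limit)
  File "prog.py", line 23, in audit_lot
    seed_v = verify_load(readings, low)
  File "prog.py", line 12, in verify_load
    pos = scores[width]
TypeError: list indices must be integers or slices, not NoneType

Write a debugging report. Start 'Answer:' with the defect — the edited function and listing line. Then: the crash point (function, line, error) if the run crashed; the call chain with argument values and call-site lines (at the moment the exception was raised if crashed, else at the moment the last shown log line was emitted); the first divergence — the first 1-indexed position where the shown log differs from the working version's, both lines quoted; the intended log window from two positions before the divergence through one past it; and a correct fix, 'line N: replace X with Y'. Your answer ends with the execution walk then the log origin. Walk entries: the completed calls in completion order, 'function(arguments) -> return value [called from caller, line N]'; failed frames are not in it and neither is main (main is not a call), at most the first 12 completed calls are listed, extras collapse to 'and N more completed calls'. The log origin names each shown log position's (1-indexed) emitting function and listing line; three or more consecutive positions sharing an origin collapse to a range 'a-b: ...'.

Answer: the defect is in bind_quota at line 4.
Key fact: At log position 5 the runs split — shown 'match at position None', but the working version logs 'located slot 6'.
Crash: verify_load, line 12, TypeError.
Call chain: main -> audit_lot([6, 5, 6, 7, 2, 4, 10], 10) (called at line 31) -> verify_load([6, 5, 6, 7, 2, 4, 10], 10) (called at line 23).
First divergence: at position 5 the run shows 'match at position None' where the working version logs 'located slot 6'.
Intended log window:
  3: enter verify_load: 7 items against 10
  4: bind_quota start: n=7 cutoff=10
  5: located slot 6
  6: match at position 6
Execution walk:
  bind_quota([6, 5, 6, 7, 2, 4, 10], 10) -> None  [called from verify_load, line 10]
Log origins:
  1: emitted by main (line 30)
  2: emitted by audit_lot (line 22)
  3: emitted by verify_load (line 9)
  4: emitted by bind_quota (line 2)
  5: emitted by verify_load (line 11)
A correct fix: line 4: replace `items[mark] == mark` with `items[mark] == slot`.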